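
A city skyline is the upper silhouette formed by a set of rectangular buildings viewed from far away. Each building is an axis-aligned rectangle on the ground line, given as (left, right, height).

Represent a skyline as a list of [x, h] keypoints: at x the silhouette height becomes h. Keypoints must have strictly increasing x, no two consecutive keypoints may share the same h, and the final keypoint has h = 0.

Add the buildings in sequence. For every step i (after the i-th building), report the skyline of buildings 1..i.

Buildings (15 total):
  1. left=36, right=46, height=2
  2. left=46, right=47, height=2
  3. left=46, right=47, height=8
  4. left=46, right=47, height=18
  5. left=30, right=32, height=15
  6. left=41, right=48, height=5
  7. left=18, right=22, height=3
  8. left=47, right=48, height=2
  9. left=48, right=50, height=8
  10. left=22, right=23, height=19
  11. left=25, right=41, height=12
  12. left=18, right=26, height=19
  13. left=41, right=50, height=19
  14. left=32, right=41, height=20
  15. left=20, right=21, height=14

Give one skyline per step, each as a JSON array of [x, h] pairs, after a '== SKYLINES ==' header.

== SKYLINES ==
[[36,2],[46,0]]
[[36,2],[47,0]]
[[36,2],[46,8],[47,0]]
[[36,2],[46,18],[47,0]]
[[30,15],[32,0],[36,2],[46,18],[47,0]]
[[30,15],[32,0],[36,2],[41,5],[46,18],[47,5],[48,0]]
[[18,3],[22,0],[30,15],[32,0],[36,2],[41,5],[46,18],[47,5],[48,0]]
[[18,3],[22,0],[30,15],[32,0],[36,2],[41,5],[46,18],[47,5],[48,0]]
[[18,3],[22,0],[30,15],[32,0],[36,2],[41,5],[46,18],[47,5],[48,8],[50,0]]
[[18,3],[22,19],[23,0],[30,15],[32,0],[36,2],[41,5],[46,18],[47,5],[48,8],[50,0]]
[[18,3],[22,19],[23,0],[25,12],[30,15],[32,12],[41,5],[46,18],[47,5],[48,8],[50,0]]
[[18,19],[26,12],[30,15],[32,12],[41,5],[46,18],[47,5],[48,8],[50,0]]
[[18,19],[26,12],[30,15],[32,12],[41,19],[50,0]]
[[18,19],[26,12],[30,15],[32,20],[41,19],[50,0]]
[[18,19],[26,12],[30,15],[32,20],[41,19],[50,0]]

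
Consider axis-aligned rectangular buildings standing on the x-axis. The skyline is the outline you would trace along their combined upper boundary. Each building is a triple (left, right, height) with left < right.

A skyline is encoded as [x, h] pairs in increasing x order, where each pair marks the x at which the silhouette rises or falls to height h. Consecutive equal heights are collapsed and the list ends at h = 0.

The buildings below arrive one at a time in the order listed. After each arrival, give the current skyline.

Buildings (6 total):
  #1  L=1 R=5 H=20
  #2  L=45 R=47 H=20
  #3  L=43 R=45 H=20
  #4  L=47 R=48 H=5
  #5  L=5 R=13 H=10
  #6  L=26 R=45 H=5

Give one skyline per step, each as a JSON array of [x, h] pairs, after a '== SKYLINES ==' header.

== SKYLINES ==
[[1,20],[5,0]]
[[1,20],[5,0],[45,20],[47,0]]
[[1,20],[5,0],[43,20],[47,0]]
[[1,20],[5,0],[43,20],[47,5],[48,0]]
[[1,20],[5,10],[13,0],[43,20],[47,5],[48,0]]
[[1,20],[5,10],[13,0],[26,5],[43,20],[47,5],[48,0]]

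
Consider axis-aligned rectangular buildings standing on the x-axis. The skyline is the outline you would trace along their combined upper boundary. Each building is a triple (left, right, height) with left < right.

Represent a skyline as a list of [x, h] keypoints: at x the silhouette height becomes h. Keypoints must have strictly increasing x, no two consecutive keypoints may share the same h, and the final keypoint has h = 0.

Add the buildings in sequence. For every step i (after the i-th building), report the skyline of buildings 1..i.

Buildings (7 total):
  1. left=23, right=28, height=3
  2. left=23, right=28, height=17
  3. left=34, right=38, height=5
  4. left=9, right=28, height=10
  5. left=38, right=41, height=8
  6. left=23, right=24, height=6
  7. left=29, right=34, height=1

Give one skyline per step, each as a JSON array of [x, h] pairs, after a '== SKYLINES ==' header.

== SKYLINES ==
[[23,3],[28,0]]
[[23,17],[28,0]]
[[23,17],[28,0],[34,5],[38,0]]
[[9,10],[23,17],[28,0],[34,5],[38,0]]
[[9,10],[23,17],[28,0],[34,5],[38,8],[41,0]]
[[9,10],[23,17],[28,0],[34,5],[38,8],[41,0]]
[[9,10],[23,17],[28,0],[29,1],[34,5],[38,8],[41,0]]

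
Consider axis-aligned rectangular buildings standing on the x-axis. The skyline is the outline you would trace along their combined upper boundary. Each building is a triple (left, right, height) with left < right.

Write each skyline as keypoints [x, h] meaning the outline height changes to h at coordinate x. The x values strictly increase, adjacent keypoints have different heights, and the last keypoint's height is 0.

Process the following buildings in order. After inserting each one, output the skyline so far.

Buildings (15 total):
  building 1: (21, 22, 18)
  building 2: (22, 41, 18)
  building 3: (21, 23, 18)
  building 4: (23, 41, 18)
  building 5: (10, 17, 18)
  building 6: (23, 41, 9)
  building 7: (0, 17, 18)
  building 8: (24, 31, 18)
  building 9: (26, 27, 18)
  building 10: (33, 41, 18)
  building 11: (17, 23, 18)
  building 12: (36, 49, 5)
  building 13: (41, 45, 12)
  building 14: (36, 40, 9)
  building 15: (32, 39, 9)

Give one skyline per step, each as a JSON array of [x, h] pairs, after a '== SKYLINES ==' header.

== SKYLINES ==
[[21,18],[22,0]]
[[21,18],[41,0]]
[[21,18],[41,0]]
[[21,18],[41,0]]
[[10,18],[17,0],[21,18],[41,0]]
[[10,18],[17,0],[21,18],[41,0]]
[[0,18],[17,0],[21,18],[41,0]]
[[0,18],[17,0],[21,18],[41,0]]
[[0,18],[17,0],[21,18],[41,0]]
[[0,18],[17,0],[21,18],[41,0]]
[[0,18],[41,0]]
[[0,18],[41,5],[49,0]]
[[0,18],[41,12],[45,5],[49,0]]
[[0,18],[41,12],[45,5],[49,0]]
[[0,18],[41,12],[45,5],[49,0]]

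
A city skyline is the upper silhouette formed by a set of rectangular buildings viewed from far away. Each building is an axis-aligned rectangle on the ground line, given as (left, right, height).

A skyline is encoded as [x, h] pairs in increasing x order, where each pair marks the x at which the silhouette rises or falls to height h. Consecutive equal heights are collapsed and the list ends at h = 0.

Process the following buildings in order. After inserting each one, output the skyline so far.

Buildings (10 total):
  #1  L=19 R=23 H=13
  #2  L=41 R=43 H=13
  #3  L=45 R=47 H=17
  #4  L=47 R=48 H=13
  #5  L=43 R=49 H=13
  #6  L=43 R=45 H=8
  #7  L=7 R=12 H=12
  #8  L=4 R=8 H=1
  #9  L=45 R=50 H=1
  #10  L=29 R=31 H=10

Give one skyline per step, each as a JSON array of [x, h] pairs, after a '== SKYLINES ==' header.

== SKYLINES ==
[[19,13],[23,0]]
[[19,13],[23,0],[41,13],[43,0]]
[[19,13],[23,0],[41,13],[43,0],[45,17],[47,0]]
[[19,13],[23,0],[41,13],[43,0],[45,17],[47,13],[48,0]]
[[19,13],[23,0],[41,13],[45,17],[47,13],[49,0]]
[[19,13],[23,0],[41,13],[45,17],[47,13],[49,0]]
[[7,12],[12,0],[19,13],[23,0],[41,13],[45,17],[47,13],[49,0]]
[[4,1],[7,12],[12,0],[19,13],[23,0],[41,13],[45,17],[47,13],[49,0]]
[[4,1],[7,12],[12,0],[19,13],[23,0],[41,13],[45,17],[47,13],[49,1],[50,0]]
[[4,1],[7,12],[12,0],[19,13],[23,0],[29,10],[31,0],[41,13],[45,17],[47,13],[49,1],[50,0]]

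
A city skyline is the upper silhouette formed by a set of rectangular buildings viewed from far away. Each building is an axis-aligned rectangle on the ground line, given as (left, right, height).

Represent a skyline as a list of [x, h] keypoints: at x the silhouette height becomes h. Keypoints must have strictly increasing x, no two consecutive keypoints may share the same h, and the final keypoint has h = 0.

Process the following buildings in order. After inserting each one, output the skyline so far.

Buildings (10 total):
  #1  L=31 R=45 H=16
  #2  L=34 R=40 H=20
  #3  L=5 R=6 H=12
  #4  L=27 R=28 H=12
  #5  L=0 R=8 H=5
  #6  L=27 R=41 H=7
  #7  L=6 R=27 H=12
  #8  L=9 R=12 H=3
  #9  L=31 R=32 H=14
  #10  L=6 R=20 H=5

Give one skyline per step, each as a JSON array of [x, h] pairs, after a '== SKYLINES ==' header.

== SKYLINES ==
[[31,16],[45,0]]
[[31,16],[34,20],[40,16],[45,0]]
[[5,12],[6,0],[31,16],[34,20],[40,16],[45,0]]
[[5,12],[6,0],[27,12],[28,0],[31,16],[34,20],[40,16],[45,0]]
[[0,5],[5,12],[6,5],[8,0],[27,12],[28,0],[31,16],[34,20],[40,16],[45,0]]
[[0,5],[5,12],[6,5],[8,0],[27,12],[28,7],[31,16],[34,20],[40,16],[45,0]]
[[0,5],[5,12],[28,7],[31,16],[34,20],[40,16],[45,0]]
[[0,5],[5,12],[28,7],[31,16],[34,20],[40,16],[45,0]]
[[0,5],[5,12],[28,7],[31,16],[34,20],[40,16],[45,0]]
[[0,5],[5,12],[28,7],[31,16],[34,20],[40,16],[45,0]]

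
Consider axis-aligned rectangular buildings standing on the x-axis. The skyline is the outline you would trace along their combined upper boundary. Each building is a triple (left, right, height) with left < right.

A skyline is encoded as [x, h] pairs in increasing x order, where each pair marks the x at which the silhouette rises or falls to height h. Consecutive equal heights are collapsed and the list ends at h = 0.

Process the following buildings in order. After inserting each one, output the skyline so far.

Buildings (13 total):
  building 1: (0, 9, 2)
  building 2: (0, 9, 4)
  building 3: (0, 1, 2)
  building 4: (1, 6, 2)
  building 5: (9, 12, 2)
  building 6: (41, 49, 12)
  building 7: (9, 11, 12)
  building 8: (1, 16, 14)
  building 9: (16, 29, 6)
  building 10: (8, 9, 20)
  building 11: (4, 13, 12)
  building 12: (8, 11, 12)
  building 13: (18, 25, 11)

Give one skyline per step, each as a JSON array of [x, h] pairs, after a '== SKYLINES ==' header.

== SKYLINES ==
[[0,2],[9,0]]
[[0,4],[9,0]]
[[0,4],[9,0]]
[[0,4],[9,0]]
[[0,4],[9,2],[12,0]]
[[0,4],[9,2],[12,0],[41,12],[49,0]]
[[0,4],[9,12],[11,2],[12,0],[41,12],[49,0]]
[[0,4],[1,14],[16,0],[41,12],[49,0]]
[[0,4],[1,14],[16,6],[29,0],[41,12],[49,0]]
[[0,4],[1,14],[8,20],[9,14],[16,6],[29,0],[41,12],[49,0]]
[[0,4],[1,14],[8,20],[9,14],[16,6],[29,0],[41,12],[49,0]]
[[0,4],[1,14],[8,20],[9,14],[16,6],[29,0],[41,12],[49,0]]
[[0,4],[1,14],[8,20],[9,14],[16,6],[18,11],[25,6],[29,0],[41,12],[49,0]]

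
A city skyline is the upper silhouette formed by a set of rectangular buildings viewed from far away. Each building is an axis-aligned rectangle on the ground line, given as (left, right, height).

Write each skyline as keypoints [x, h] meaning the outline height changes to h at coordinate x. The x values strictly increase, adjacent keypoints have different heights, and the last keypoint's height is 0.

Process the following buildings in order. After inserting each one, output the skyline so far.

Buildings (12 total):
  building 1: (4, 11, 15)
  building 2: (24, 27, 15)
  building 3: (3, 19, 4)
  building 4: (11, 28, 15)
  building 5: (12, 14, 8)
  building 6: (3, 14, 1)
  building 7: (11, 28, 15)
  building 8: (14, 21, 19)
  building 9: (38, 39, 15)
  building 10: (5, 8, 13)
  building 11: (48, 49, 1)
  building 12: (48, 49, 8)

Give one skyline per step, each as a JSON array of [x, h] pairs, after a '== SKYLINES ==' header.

== SKYLINES ==
[[4,15],[11,0]]
[[4,15],[11,0],[24,15],[27,0]]
[[3,4],[4,15],[11,4],[19,0],[24,15],[27,0]]
[[3,4],[4,15],[28,0]]
[[3,4],[4,15],[28,0]]
[[3,4],[4,15],[28,0]]
[[3,4],[4,15],[28,0]]
[[3,4],[4,15],[14,19],[21,15],[28,0]]
[[3,4],[4,15],[14,19],[21,15],[28,0],[38,15],[39,0]]
[[3,4],[4,15],[14,19],[21,15],[28,0],[38,15],[39,0]]
[[3,4],[4,15],[14,19],[21,15],[28,0],[38,15],[39,0],[48,1],[49,0]]
[[3,4],[4,15],[14,19],[21,15],[28,0],[38,15],[39,0],[48,8],[49,0]]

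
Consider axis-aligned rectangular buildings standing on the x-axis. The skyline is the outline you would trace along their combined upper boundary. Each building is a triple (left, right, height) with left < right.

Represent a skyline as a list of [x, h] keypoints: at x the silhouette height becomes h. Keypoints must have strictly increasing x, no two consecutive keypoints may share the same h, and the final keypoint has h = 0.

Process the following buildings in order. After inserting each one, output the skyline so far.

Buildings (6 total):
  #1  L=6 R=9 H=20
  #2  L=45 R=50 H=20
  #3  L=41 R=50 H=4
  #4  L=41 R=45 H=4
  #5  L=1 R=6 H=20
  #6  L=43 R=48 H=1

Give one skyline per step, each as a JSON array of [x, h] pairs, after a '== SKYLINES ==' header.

== SKYLINES ==
[[6,20],[9,0]]
[[6,20],[9,0],[45,20],[50,0]]
[[6,20],[9,0],[41,4],[45,20],[50,0]]
[[6,20],[9,0],[41,4],[45,20],[50,0]]
[[1,20],[9,0],[41,4],[45,20],[50,0]]
[[1,20],[9,0],[41,4],[45,20],[50,0]]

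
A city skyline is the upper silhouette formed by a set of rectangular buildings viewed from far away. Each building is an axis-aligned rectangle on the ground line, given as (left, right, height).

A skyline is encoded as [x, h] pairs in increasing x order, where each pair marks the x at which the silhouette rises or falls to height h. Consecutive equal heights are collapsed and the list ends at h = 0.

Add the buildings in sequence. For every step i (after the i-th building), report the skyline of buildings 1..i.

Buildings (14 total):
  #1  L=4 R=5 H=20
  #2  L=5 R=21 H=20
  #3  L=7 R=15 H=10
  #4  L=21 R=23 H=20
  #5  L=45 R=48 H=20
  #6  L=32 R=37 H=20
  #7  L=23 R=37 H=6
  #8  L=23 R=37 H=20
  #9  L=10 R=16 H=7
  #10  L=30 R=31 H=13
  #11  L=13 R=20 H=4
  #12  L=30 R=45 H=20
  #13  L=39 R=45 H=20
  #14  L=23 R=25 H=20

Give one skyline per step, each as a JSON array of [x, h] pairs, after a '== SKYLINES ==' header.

== SKYLINES ==
[[4,20],[5,0]]
[[4,20],[21,0]]
[[4,20],[21,0]]
[[4,20],[23,0]]
[[4,20],[23,0],[45,20],[48,0]]
[[4,20],[23,0],[32,20],[37,0],[45,20],[48,0]]
[[4,20],[23,6],[32,20],[37,0],[45,20],[48,0]]
[[4,20],[37,0],[45,20],[48,0]]
[[4,20],[37,0],[45,20],[48,0]]
[[4,20],[37,0],[45,20],[48,0]]
[[4,20],[37,0],[45,20],[48,0]]
[[4,20],[48,0]]
[[4,20],[48,0]]
[[4,20],[48,0]]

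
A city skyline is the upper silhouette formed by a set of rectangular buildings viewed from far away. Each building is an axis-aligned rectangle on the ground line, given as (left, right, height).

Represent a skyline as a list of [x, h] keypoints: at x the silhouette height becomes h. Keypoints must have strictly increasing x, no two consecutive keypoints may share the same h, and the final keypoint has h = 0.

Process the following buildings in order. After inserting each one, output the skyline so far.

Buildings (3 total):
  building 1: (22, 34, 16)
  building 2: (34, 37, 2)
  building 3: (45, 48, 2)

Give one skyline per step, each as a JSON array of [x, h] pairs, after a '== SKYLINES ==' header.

== SKYLINES ==
[[22,16],[34,0]]
[[22,16],[34,2],[37,0]]
[[22,16],[34,2],[37,0],[45,2],[48,0]]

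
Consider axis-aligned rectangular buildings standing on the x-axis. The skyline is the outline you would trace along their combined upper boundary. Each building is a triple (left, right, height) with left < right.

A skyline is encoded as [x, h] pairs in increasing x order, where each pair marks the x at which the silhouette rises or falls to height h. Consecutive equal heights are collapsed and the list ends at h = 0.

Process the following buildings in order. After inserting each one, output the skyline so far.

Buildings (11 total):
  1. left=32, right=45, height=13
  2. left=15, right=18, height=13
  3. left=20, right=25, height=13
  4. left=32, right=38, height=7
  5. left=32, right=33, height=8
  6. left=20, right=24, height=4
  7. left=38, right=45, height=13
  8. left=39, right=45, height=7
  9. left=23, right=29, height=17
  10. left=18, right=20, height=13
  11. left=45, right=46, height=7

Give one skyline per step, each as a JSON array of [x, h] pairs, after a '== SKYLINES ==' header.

== SKYLINES ==
[[32,13],[45,0]]
[[15,13],[18,0],[32,13],[45,0]]
[[15,13],[18,0],[20,13],[25,0],[32,13],[45,0]]
[[15,13],[18,0],[20,13],[25,0],[32,13],[45,0]]
[[15,13],[18,0],[20,13],[25,0],[32,13],[45,0]]
[[15,13],[18,0],[20,13],[25,0],[32,13],[45,0]]
[[15,13],[18,0],[20,13],[25,0],[32,13],[45,0]]
[[15,13],[18,0],[20,13],[25,0],[32,13],[45,0]]
[[15,13],[18,0],[20,13],[23,17],[29,0],[32,13],[45,0]]
[[15,13],[23,17],[29,0],[32,13],[45,0]]
[[15,13],[23,17],[29,0],[32,13],[45,7],[46,0]]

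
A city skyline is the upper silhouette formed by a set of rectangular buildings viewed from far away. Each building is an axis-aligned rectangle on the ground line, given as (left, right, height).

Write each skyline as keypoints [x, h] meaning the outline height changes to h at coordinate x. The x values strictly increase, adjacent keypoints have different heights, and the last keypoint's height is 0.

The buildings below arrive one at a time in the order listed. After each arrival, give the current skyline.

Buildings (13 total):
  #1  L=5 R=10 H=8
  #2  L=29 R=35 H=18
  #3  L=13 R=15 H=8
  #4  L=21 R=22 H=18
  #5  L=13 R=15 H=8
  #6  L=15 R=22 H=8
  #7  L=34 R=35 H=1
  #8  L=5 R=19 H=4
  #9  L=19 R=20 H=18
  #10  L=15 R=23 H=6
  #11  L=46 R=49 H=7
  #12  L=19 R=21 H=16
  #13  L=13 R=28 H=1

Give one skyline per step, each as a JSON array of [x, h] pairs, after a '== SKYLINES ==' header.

== SKYLINES ==
[[5,8],[10,0]]
[[5,8],[10,0],[29,18],[35,0]]
[[5,8],[10,0],[13,8],[15,0],[29,18],[35,0]]
[[5,8],[10,0],[13,8],[15,0],[21,18],[22,0],[29,18],[35,0]]
[[5,8],[10,0],[13,8],[15,0],[21,18],[22,0],[29,18],[35,0]]
[[5,8],[10,0],[13,8],[21,18],[22,0],[29,18],[35,0]]
[[5,8],[10,0],[13,8],[21,18],[22,0],[29,18],[35,0]]
[[5,8],[10,4],[13,8],[21,18],[22,0],[29,18],[35,0]]
[[5,8],[10,4],[13,8],[19,18],[20,8],[21,18],[22,0],[29,18],[35,0]]
[[5,8],[10,4],[13,8],[19,18],[20,8],[21,18],[22,6],[23,0],[29,18],[35,0]]
[[5,8],[10,4],[13,8],[19,18],[20,8],[21,18],[22,6],[23,0],[29,18],[35,0],[46,7],[49,0]]
[[5,8],[10,4],[13,8],[19,18],[20,16],[21,18],[22,6],[23,0],[29,18],[35,0],[46,7],[49,0]]
[[5,8],[10,4],[13,8],[19,18],[20,16],[21,18],[22,6],[23,1],[28,0],[29,18],[35,0],[46,7],[49,0]]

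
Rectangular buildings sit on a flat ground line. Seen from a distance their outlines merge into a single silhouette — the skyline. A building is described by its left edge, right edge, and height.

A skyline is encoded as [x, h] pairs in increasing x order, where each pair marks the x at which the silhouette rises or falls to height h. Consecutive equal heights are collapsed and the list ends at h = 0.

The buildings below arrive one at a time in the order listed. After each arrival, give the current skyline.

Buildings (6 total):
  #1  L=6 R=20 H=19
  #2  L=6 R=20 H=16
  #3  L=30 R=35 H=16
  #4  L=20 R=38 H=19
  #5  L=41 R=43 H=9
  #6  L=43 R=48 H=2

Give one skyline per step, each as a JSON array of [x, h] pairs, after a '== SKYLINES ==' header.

== SKYLINES ==
[[6,19],[20,0]]
[[6,19],[20,0]]
[[6,19],[20,0],[30,16],[35,0]]
[[6,19],[38,0]]
[[6,19],[38,0],[41,9],[43,0]]
[[6,19],[38,0],[41,9],[43,2],[48,0]]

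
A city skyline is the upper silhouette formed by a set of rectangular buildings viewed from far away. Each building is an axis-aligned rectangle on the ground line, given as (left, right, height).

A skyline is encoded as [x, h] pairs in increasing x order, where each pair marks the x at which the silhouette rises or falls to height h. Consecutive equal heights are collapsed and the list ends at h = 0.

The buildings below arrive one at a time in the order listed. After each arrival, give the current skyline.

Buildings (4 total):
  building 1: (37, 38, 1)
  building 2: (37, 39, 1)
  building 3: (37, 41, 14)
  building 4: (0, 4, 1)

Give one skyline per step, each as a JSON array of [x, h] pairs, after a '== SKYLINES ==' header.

== SKYLINES ==
[[37,1],[38,0]]
[[37,1],[39,0]]
[[37,14],[41,0]]
[[0,1],[4,0],[37,14],[41,0]]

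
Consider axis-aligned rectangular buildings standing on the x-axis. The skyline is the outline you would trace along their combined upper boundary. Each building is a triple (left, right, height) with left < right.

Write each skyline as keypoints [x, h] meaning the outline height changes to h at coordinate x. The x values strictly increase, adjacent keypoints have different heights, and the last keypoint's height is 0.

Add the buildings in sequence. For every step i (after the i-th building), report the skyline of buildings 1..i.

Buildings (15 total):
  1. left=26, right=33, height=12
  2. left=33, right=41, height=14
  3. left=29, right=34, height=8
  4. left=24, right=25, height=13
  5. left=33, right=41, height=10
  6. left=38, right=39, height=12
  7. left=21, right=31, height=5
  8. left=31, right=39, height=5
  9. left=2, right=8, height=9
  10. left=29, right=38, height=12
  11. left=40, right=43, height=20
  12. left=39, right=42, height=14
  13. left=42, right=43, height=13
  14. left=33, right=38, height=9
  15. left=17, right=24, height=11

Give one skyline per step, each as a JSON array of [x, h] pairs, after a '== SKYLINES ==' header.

== SKYLINES ==
[[26,12],[33,0]]
[[26,12],[33,14],[41,0]]
[[26,12],[33,14],[41,0]]
[[24,13],[25,0],[26,12],[33,14],[41,0]]
[[24,13],[25,0],[26,12],[33,14],[41,0]]
[[24,13],[25,0],[26,12],[33,14],[41,0]]
[[21,5],[24,13],[25,5],[26,12],[33,14],[41,0]]
[[21,5],[24,13],[25,5],[26,12],[33,14],[41,0]]
[[2,9],[8,0],[21,5],[24,13],[25,5],[26,12],[33,14],[41,0]]
[[2,9],[8,0],[21,5],[24,13],[25,5],[26,12],[33,14],[41,0]]
[[2,9],[8,0],[21,5],[24,13],[25,5],[26,12],[33,14],[40,20],[43,0]]
[[2,9],[8,0],[21,5],[24,13],[25,5],[26,12],[33,14],[40,20],[43,0]]
[[2,9],[8,0],[21,5],[24,13],[25,5],[26,12],[33,14],[40,20],[43,0]]
[[2,9],[8,0],[21,5],[24,13],[25,5],[26,12],[33,14],[40,20],[43,0]]
[[2,9],[8,0],[17,11],[24,13],[25,5],[26,12],[33,14],[40,20],[43,0]]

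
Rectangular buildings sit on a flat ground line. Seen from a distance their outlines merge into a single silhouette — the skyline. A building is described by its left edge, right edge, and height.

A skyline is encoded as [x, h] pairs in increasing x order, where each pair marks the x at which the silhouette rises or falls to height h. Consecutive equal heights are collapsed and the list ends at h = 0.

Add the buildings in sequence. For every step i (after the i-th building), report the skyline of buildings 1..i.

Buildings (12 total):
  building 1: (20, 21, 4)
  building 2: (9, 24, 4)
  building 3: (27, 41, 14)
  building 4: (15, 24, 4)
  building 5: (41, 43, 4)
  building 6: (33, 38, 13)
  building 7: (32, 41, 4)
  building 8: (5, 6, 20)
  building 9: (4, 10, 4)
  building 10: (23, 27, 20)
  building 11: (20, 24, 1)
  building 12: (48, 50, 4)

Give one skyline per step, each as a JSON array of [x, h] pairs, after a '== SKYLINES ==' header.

== SKYLINES ==
[[20,4],[21,0]]
[[9,4],[24,0]]
[[9,4],[24,0],[27,14],[41,0]]
[[9,4],[24,0],[27,14],[41,0]]
[[9,4],[24,0],[27,14],[41,4],[43,0]]
[[9,4],[24,0],[27,14],[41,4],[43,0]]
[[9,4],[24,0],[27,14],[41,4],[43,0]]
[[5,20],[6,0],[9,4],[24,0],[27,14],[41,4],[43,0]]
[[4,4],[5,20],[6,4],[24,0],[27,14],[41,4],[43,0]]
[[4,4],[5,20],[6,4],[23,20],[27,14],[41,4],[43,0]]
[[4,4],[5,20],[6,4],[23,20],[27,14],[41,4],[43,0]]
[[4,4],[5,20],[6,4],[23,20],[27,14],[41,4],[43,0],[48,4],[50,0]]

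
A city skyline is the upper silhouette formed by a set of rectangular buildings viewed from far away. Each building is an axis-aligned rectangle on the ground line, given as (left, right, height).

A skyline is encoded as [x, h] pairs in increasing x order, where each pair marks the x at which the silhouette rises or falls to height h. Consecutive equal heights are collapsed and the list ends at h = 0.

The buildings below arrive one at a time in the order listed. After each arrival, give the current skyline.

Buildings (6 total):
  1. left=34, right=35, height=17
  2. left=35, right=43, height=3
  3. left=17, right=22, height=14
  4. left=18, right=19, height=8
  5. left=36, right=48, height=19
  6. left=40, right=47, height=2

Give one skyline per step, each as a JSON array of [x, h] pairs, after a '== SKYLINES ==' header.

== SKYLINES ==
[[34,17],[35,0]]
[[34,17],[35,3],[43,0]]
[[17,14],[22,0],[34,17],[35,3],[43,0]]
[[17,14],[22,0],[34,17],[35,3],[43,0]]
[[17,14],[22,0],[34,17],[35,3],[36,19],[48,0]]
[[17,14],[22,0],[34,17],[35,3],[36,19],[48,0]]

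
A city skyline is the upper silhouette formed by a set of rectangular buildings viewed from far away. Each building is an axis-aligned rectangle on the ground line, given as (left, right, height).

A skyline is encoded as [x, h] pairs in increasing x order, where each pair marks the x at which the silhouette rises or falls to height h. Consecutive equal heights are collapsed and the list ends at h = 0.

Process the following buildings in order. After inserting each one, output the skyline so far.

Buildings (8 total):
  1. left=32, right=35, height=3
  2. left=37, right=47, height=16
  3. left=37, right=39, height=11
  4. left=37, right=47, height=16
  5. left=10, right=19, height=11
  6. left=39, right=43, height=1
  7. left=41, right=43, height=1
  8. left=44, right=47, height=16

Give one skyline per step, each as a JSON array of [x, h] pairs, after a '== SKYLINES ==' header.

== SKYLINES ==
[[32,3],[35,0]]
[[32,3],[35,0],[37,16],[47,0]]
[[32,3],[35,0],[37,16],[47,0]]
[[32,3],[35,0],[37,16],[47,0]]
[[10,11],[19,0],[32,3],[35,0],[37,16],[47,0]]
[[10,11],[19,0],[32,3],[35,0],[37,16],[47,0]]
[[10,11],[19,0],[32,3],[35,0],[37,16],[47,0]]
[[10,11],[19,0],[32,3],[35,0],[37,16],[47,0]]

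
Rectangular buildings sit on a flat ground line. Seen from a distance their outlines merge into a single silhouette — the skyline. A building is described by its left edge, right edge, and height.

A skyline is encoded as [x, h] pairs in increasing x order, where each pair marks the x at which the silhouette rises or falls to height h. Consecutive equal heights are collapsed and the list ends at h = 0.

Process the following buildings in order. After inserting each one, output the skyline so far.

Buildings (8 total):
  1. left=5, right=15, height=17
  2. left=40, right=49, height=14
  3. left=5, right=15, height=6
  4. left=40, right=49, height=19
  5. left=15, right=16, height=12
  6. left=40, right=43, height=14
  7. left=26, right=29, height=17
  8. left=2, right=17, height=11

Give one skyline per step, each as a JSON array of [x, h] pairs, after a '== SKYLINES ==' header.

== SKYLINES ==
[[5,17],[15,0]]
[[5,17],[15,0],[40,14],[49,0]]
[[5,17],[15,0],[40,14],[49,0]]
[[5,17],[15,0],[40,19],[49,0]]
[[5,17],[15,12],[16,0],[40,19],[49,0]]
[[5,17],[15,12],[16,0],[40,19],[49,0]]
[[5,17],[15,12],[16,0],[26,17],[29,0],[40,19],[49,0]]
[[2,11],[5,17],[15,12],[16,11],[17,0],[26,17],[29,0],[40,19],[49,0]]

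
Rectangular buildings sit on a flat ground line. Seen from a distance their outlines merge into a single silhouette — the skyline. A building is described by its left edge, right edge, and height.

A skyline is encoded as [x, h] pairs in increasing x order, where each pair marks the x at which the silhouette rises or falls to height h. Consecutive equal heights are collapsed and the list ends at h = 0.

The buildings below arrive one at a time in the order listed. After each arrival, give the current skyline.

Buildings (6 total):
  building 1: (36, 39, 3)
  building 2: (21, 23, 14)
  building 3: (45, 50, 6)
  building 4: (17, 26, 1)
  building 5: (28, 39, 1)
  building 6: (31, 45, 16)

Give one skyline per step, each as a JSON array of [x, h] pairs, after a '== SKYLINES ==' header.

== SKYLINES ==
[[36,3],[39,0]]
[[21,14],[23,0],[36,3],[39,0]]
[[21,14],[23,0],[36,3],[39,0],[45,6],[50,0]]
[[17,1],[21,14],[23,1],[26,0],[36,3],[39,0],[45,6],[50,0]]
[[17,1],[21,14],[23,1],[26,0],[28,1],[36,3],[39,0],[45,6],[50,0]]
[[17,1],[21,14],[23,1],[26,0],[28,1],[31,16],[45,6],[50,0]]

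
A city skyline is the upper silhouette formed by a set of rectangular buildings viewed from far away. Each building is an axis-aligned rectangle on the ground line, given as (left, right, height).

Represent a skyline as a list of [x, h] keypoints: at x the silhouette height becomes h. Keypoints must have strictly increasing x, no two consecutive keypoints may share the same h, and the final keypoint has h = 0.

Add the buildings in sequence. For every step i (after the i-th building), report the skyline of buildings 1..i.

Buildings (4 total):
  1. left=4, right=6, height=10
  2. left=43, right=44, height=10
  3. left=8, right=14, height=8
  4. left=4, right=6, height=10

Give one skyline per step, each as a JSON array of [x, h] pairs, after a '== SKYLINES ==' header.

== SKYLINES ==
[[4,10],[6,0]]
[[4,10],[6,0],[43,10],[44,0]]
[[4,10],[6,0],[8,8],[14,0],[43,10],[44,0]]
[[4,10],[6,0],[8,8],[14,0],[43,10],[44,0]]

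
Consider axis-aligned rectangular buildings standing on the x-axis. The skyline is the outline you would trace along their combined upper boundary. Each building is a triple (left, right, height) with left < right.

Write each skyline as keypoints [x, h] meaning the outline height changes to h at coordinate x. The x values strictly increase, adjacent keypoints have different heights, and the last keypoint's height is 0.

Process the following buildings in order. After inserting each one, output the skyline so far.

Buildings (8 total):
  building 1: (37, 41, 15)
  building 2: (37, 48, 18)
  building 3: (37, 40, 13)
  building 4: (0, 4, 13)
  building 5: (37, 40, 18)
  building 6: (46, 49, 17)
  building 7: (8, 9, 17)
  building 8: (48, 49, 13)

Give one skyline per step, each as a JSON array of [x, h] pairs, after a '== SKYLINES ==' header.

== SKYLINES ==
[[37,15],[41,0]]
[[37,18],[48,0]]
[[37,18],[48,0]]
[[0,13],[4,0],[37,18],[48,0]]
[[0,13],[4,0],[37,18],[48,0]]
[[0,13],[4,0],[37,18],[48,17],[49,0]]
[[0,13],[4,0],[8,17],[9,0],[37,18],[48,17],[49,0]]
[[0,13],[4,0],[8,17],[9,0],[37,18],[48,17],[49,0]]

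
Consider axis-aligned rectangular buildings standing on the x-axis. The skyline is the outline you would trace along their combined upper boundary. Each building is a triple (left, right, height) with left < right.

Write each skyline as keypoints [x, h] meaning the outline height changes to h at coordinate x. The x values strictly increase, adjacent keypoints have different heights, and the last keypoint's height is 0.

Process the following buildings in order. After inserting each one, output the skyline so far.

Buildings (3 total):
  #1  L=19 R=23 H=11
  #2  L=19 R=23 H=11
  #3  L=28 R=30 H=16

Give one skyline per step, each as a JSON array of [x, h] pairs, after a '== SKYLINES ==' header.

== SKYLINES ==
[[19,11],[23,0]]
[[19,11],[23,0]]
[[19,11],[23,0],[28,16],[30,0]]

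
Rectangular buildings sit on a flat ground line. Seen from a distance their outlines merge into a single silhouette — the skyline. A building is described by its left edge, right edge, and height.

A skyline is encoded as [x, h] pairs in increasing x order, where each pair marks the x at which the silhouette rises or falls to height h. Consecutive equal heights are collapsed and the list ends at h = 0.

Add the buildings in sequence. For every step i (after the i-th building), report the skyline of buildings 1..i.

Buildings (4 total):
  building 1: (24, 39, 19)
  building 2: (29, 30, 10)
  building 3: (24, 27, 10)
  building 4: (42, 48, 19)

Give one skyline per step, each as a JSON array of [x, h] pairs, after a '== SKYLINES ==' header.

== SKYLINES ==
[[24,19],[39,0]]
[[24,19],[39,0]]
[[24,19],[39,0]]
[[24,19],[39,0],[42,19],[48,0]]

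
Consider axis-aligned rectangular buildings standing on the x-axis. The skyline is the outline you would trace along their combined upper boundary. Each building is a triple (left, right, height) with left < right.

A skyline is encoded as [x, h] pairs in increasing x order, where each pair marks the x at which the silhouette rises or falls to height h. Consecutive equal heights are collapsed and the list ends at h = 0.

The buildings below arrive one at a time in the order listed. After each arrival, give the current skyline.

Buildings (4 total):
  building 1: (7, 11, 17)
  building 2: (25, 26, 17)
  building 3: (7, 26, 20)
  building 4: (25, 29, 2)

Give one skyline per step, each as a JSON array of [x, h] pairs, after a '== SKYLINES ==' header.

== SKYLINES ==
[[7,17],[11,0]]
[[7,17],[11,0],[25,17],[26,0]]
[[7,20],[26,0]]
[[7,20],[26,2],[29,0]]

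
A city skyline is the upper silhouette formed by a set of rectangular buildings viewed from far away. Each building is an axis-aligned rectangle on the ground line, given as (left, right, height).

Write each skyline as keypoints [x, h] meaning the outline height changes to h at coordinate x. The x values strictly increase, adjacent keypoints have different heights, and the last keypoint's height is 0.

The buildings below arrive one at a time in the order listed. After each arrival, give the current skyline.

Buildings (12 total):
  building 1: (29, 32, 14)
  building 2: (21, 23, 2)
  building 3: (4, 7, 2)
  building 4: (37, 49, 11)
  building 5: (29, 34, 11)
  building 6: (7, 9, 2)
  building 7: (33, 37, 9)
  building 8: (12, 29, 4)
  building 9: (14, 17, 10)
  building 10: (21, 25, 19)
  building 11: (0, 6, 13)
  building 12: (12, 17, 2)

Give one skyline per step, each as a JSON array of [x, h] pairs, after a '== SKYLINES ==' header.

== SKYLINES ==
[[29,14],[32,0]]
[[21,2],[23,0],[29,14],[32,0]]
[[4,2],[7,0],[21,2],[23,0],[29,14],[32,0]]
[[4,2],[7,0],[21,2],[23,0],[29,14],[32,0],[37,11],[49,0]]
[[4,2],[7,0],[21,2],[23,0],[29,14],[32,11],[34,0],[37,11],[49,0]]
[[4,2],[9,0],[21,2],[23,0],[29,14],[32,11],[34,0],[37,11],[49,0]]
[[4,2],[9,0],[21,2],[23,0],[29,14],[32,11],[34,9],[37,11],[49,0]]
[[4,2],[9,0],[12,4],[29,14],[32,11],[34,9],[37,11],[49,0]]
[[4,2],[9,0],[12,4],[14,10],[17,4],[29,14],[32,11],[34,9],[37,11],[49,0]]
[[4,2],[9,0],[12,4],[14,10],[17,4],[21,19],[25,4],[29,14],[32,11],[34,9],[37,11],[49,0]]
[[0,13],[6,2],[9,0],[12,4],[14,10],[17,4],[21,19],[25,4],[29,14],[32,11],[34,9],[37,11],[49,0]]
[[0,13],[6,2],[9,0],[12,4],[14,10],[17,4],[21,19],[25,4],[29,14],[32,11],[34,9],[37,11],[49,0]]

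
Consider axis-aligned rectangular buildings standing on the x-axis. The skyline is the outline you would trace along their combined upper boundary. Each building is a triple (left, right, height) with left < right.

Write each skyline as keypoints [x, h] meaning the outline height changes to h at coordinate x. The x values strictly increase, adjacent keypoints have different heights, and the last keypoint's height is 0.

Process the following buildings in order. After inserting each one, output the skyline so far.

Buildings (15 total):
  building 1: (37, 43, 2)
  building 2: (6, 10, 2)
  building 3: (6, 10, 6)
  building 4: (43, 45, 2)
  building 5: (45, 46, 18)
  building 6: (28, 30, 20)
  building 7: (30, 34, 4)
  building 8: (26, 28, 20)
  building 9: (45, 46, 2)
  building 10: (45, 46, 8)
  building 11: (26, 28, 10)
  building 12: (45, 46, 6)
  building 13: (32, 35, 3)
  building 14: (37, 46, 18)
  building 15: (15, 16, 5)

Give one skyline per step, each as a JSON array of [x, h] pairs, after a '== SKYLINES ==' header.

== SKYLINES ==
[[37,2],[43,0]]
[[6,2],[10,0],[37,2],[43,0]]
[[6,6],[10,0],[37,2],[43,0]]
[[6,6],[10,0],[37,2],[45,0]]
[[6,6],[10,0],[37,2],[45,18],[46,0]]
[[6,6],[10,0],[28,20],[30,0],[37,2],[45,18],[46,0]]
[[6,6],[10,0],[28,20],[30,4],[34,0],[37,2],[45,18],[46,0]]
[[6,6],[10,0],[26,20],[30,4],[34,0],[37,2],[45,18],[46,0]]
[[6,6],[10,0],[26,20],[30,4],[34,0],[37,2],[45,18],[46,0]]
[[6,6],[10,0],[26,20],[30,4],[34,0],[37,2],[45,18],[46,0]]
[[6,6],[10,0],[26,20],[30,4],[34,0],[37,2],[45,18],[46,0]]
[[6,6],[10,0],[26,20],[30,4],[34,0],[37,2],[45,18],[46,0]]
[[6,6],[10,0],[26,20],[30,4],[34,3],[35,0],[37,2],[45,18],[46,0]]
[[6,6],[10,0],[26,20],[30,4],[34,3],[35,0],[37,18],[46,0]]
[[6,6],[10,0],[15,5],[16,0],[26,20],[30,4],[34,3],[35,0],[37,18],[46,0]]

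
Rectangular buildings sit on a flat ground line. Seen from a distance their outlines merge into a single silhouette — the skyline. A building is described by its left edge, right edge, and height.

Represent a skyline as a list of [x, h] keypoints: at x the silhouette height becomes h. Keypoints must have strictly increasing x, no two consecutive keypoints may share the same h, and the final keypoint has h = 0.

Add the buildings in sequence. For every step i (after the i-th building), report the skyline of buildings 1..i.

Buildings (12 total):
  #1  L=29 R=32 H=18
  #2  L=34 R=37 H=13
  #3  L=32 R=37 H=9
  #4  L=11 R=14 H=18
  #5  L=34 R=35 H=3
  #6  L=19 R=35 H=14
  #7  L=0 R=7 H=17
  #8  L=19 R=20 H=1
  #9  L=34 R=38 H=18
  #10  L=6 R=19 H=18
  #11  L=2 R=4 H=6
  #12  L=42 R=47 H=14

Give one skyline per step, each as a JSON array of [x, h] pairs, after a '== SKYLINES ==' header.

== SKYLINES ==
[[29,18],[32,0]]
[[29,18],[32,0],[34,13],[37,0]]
[[29,18],[32,9],[34,13],[37,0]]
[[11,18],[14,0],[29,18],[32,9],[34,13],[37,0]]
[[11,18],[14,0],[29,18],[32,9],[34,13],[37,0]]
[[11,18],[14,0],[19,14],[29,18],[32,14],[35,13],[37,0]]
[[0,17],[7,0],[11,18],[14,0],[19,14],[29,18],[32,14],[35,13],[37,0]]
[[0,17],[7,0],[11,18],[14,0],[19,14],[29,18],[32,14],[35,13],[37,0]]
[[0,17],[7,0],[11,18],[14,0],[19,14],[29,18],[32,14],[34,18],[38,0]]
[[0,17],[6,18],[19,14],[29,18],[32,14],[34,18],[38,0]]
[[0,17],[6,18],[19,14],[29,18],[32,14],[34,18],[38,0]]
[[0,17],[6,18],[19,14],[29,18],[32,14],[34,18],[38,0],[42,14],[47,0]]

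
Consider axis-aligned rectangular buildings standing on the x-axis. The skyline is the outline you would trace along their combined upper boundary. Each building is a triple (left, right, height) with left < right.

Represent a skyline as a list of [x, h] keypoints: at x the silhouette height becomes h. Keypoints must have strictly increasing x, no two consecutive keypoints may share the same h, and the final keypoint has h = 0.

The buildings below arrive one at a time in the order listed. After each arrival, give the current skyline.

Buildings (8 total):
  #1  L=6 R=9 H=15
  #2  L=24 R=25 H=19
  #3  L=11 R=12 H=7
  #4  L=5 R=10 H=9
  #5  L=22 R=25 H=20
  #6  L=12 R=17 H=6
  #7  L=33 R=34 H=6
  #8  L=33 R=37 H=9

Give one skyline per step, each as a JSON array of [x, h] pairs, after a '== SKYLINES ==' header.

== SKYLINES ==
[[6,15],[9,0]]
[[6,15],[9,0],[24,19],[25,0]]
[[6,15],[9,0],[11,7],[12,0],[24,19],[25,0]]
[[5,9],[6,15],[9,9],[10,0],[11,7],[12,0],[24,19],[25,0]]
[[5,9],[6,15],[9,9],[10,0],[11,7],[12,0],[22,20],[25,0]]
[[5,9],[6,15],[9,9],[10,0],[11,7],[12,6],[17,0],[22,20],[25,0]]
[[5,9],[6,15],[9,9],[10,0],[11,7],[12,6],[17,0],[22,20],[25,0],[33,6],[34,0]]
[[5,9],[6,15],[9,9],[10,0],[11,7],[12,6],[17,0],[22,20],[25,0],[33,9],[37,0]]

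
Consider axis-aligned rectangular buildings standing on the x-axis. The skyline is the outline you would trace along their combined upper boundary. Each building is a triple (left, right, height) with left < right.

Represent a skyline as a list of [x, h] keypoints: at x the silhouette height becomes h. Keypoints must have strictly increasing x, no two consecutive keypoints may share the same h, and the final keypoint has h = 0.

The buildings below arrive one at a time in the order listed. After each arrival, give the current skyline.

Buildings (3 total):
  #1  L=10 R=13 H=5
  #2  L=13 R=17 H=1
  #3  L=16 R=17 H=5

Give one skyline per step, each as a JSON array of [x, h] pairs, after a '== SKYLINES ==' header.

== SKYLINES ==
[[10,5],[13,0]]
[[10,5],[13,1],[17,0]]
[[10,5],[13,1],[16,5],[17,0]]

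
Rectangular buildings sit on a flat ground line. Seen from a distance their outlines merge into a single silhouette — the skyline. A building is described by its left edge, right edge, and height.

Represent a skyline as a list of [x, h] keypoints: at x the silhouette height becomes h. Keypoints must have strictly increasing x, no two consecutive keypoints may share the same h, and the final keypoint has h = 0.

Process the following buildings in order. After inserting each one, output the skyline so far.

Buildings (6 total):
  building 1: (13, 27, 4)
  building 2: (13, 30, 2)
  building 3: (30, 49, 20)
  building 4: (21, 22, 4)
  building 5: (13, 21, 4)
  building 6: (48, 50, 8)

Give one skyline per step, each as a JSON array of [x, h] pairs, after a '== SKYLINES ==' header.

== SKYLINES ==
[[13,4],[27,0]]
[[13,4],[27,2],[30,0]]
[[13,4],[27,2],[30,20],[49,0]]
[[13,4],[27,2],[30,20],[49,0]]
[[13,4],[27,2],[30,20],[49,0]]
[[13,4],[27,2],[30,20],[49,8],[50,0]]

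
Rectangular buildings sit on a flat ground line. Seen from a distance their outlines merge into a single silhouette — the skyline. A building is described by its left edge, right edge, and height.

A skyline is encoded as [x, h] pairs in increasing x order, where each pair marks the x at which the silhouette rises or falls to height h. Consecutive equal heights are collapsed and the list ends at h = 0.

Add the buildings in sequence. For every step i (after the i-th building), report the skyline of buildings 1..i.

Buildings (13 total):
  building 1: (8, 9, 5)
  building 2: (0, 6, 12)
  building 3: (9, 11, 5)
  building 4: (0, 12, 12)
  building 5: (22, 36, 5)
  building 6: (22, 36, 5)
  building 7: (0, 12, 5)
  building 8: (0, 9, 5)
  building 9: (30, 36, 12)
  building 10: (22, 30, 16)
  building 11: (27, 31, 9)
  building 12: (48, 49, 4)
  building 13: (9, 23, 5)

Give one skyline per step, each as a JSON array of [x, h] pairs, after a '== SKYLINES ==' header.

== SKYLINES ==
[[8,5],[9,0]]
[[0,12],[6,0],[8,5],[9,0]]
[[0,12],[6,0],[8,5],[11,0]]
[[0,12],[12,0]]
[[0,12],[12,0],[22,5],[36,0]]
[[0,12],[12,0],[22,5],[36,0]]
[[0,12],[12,0],[22,5],[36,0]]
[[0,12],[12,0],[22,5],[36,0]]
[[0,12],[12,0],[22,5],[30,12],[36,0]]
[[0,12],[12,0],[22,16],[30,12],[36,0]]
[[0,12],[12,0],[22,16],[30,12],[36,0]]
[[0,12],[12,0],[22,16],[30,12],[36,0],[48,4],[49,0]]
[[0,12],[12,5],[22,16],[30,12],[36,0],[48,4],[49,0]]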